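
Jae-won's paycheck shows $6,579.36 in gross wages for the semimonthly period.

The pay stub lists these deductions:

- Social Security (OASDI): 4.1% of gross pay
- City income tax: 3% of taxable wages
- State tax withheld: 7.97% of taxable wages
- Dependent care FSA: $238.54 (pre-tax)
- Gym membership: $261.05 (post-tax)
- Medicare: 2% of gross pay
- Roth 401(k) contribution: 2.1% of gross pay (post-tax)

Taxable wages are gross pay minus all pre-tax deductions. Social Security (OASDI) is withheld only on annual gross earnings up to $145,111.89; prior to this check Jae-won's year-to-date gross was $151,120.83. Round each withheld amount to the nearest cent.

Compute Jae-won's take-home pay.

$5,114.43

Dependent care FSA: $238.54
Taxable wages = $6,579.36 − $238.54 = $6,340.82
State tax withheld: $6,340.82 × 0.0797 = $505.36
City income tax: $6,340.82 × 0.03 = $190.22
Medicare: $6,579.36 × 0.02 = $131.59
Social Security (OASDI): annual cap $145,111.89 already reached (YTD $151,120.83), so $0.00
Gym membership: $261.05
Roth 401(k) contribution: $6,579.36 × 0.021 = $138.17
Total deductions = $238.54 + $505.36 + $190.22 + $131.59 + $0.00 + $261.05 + $138.17 = $1,464.93
Net pay = $6,579.36 − $1,464.93 = $5,114.43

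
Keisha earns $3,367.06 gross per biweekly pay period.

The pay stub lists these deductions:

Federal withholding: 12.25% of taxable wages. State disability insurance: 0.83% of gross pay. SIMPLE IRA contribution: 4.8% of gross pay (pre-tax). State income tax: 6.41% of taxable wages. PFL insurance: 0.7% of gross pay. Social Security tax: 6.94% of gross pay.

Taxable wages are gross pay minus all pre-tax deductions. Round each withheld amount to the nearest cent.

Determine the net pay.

SIMPLE IRA contribution: $3,367.06 × 0.048 = $161.62
Taxable wages = $3,367.06 − $161.62 = $3,205.44
State income tax: $3,205.44 × 0.0641 = $205.47
Federal withholding: $3,205.44 × 0.1225 = $392.67
PFL insurance: $3,367.06 × 0.007 = $23.57
State disability insurance: $3,367.06 × 0.0083 = $27.95
Social Security tax: $3,367.06 × 0.0694 = $233.67
Total deductions = $161.62 + $205.47 + $392.67 + $23.57 + $27.95 + $233.67 = $1,044.95
Net pay = $3,367.06 − $1,044.95 = $2,322.11

$2,322.11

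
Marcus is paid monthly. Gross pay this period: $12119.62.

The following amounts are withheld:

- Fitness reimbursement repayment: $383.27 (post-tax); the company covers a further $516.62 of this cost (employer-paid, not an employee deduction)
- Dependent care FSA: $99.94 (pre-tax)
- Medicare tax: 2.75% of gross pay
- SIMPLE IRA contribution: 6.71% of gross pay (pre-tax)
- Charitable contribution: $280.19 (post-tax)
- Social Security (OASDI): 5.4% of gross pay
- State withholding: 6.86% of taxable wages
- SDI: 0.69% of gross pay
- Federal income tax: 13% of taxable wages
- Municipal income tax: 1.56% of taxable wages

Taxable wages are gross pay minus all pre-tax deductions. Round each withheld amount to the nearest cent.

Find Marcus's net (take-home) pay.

SIMPLE IRA contribution: $12119.62 × 0.0671 = $813.23
Dependent care FSA: $99.94
Pre-tax total = $813.23 + $99.94 = $913.17
Taxable wages = $12119.62 − $913.17 = $11206.45
Municipal income tax: $11206.45 × 0.0156 = $174.82
State withholding: $11206.45 × 0.0686 = $768.76
Federal income tax: $11206.45 × 0.13 = $1456.84
Social Security (OASDI): $12119.62 × 0.054 = $654.46
SDI: $12119.62 × 0.0069 = $83.63
Medicare tax: $12119.62 × 0.0275 = $333.29
Charitable contribution: $280.19
Fitness reimbursement repayment: $383.27
(Employer's $516.62 toward fitness reimbursement repayment is not withheld from the employee.)
Total deductions = $813.23 + $99.94 + $174.82 + $768.76 + $1456.84 + $654.46 + $83.63 + $333.29 + $280.19 + $383.27 = $5048.43
Net pay = $12119.62 − $5048.43 = $7071.19

$7071.19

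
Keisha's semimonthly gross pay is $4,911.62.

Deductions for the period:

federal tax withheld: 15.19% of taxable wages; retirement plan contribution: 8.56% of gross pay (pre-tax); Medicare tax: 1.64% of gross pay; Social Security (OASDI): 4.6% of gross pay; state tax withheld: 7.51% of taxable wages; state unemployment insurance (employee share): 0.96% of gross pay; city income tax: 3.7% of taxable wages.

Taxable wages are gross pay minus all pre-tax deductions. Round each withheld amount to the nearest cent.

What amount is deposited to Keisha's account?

Retirement plan contribution: $4,911.62 × 0.0856 = $420.43
Taxable wages = $4,911.62 − $420.43 = $4,491.19
Federal tax withheld: $4,491.19 × 0.1519 = $682.21
City income tax: $4,491.19 × 0.037 = $166.17
State tax withheld: $4,491.19 × 0.0751 = $337.29
State unemployment insurance (employee share): $4,911.62 × 0.0096 = $47.15
Social Security (OASDI): $4,911.62 × 0.046 = $225.93
Medicare tax: $4,911.62 × 0.0164 = $80.55
Total deductions = $420.43 + $682.21 + $166.17 + $337.29 + $47.15 + $225.93 + $80.55 = $1,959.73
Net pay = $4,911.62 − $1,959.73 = $2,951.89

$2,951.89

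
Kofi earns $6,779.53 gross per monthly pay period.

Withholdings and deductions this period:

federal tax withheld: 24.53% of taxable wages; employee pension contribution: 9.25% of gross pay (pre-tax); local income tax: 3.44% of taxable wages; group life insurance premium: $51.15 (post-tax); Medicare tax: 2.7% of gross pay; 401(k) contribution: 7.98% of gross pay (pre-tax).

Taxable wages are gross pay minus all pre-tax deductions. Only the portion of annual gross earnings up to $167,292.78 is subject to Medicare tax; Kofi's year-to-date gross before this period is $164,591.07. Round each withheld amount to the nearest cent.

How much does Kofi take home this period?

$3,917.80

401(k) contribution: $6,779.53 × 0.0798 = $541.01
Employee pension contribution: $6,779.53 × 0.0925 = $627.11
Pre-tax total = $541.01 + $627.11 = $1,168.12
Taxable wages = $6,779.53 − $1,168.12 = $5,611.41
Local income tax: $5,611.41 × 0.0344 = $193.03
Federal tax withheld: $5,611.41 × 0.2453 = $1,376.48
Medicare tax: only $167,292.78 − $164,591.07 = $2,701.71 of this check is subject → $2,701.71 × 0.027 = $72.95
Group life insurance premium: $51.15
Total deductions = $541.01 + $627.11 + $193.03 + $1,376.48 + $72.95 + $51.15 = $2,861.73
Net pay = $6,779.53 − $2,861.73 = $3,917.80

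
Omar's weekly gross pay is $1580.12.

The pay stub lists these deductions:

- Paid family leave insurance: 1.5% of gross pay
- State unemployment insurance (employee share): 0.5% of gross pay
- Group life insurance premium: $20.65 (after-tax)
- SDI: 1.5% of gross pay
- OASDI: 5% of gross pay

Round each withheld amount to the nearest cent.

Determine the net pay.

$1425.16

OASDI: $1580.12 × 0.05 = $79.01
SDI: $1580.12 × 0.015 = $23.70
Paid family leave insurance: $1580.12 × 0.015 = $23.70
State unemployment insurance (employee share): $1580.12 × 0.005 = $7.90
Group life insurance premium: $20.65
Total deductions = $79.01 + $23.70 + $23.70 + $7.90 + $20.65 = $154.96
Net pay = $1580.12 − $154.96 = $1425.16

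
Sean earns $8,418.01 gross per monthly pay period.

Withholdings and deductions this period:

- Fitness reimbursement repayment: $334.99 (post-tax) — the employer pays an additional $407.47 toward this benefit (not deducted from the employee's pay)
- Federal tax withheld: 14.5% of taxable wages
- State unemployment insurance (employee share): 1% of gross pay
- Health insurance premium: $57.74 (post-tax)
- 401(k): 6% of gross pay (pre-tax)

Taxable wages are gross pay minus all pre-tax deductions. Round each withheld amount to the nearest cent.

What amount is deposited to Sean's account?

401(k): $8,418.01 × 0.06 = $505.08
Taxable wages = $8,418.01 − $505.08 = $7,912.93
Federal tax withheld: $7,912.93 × 0.145 = $1,147.37
State unemployment insurance (employee share): $8,418.01 × 0.01 = $84.18
Fitness reimbursement repayment: $334.99
Health insurance premium: $57.74
(Employer's $407.47 toward fitness reimbursement repayment is not withheld from the employee.)
Total deductions = $505.08 + $1,147.37 + $84.18 + $334.99 + $57.74 = $2,129.36
Net pay = $8,418.01 − $2,129.36 = $6,288.65

$6,288.65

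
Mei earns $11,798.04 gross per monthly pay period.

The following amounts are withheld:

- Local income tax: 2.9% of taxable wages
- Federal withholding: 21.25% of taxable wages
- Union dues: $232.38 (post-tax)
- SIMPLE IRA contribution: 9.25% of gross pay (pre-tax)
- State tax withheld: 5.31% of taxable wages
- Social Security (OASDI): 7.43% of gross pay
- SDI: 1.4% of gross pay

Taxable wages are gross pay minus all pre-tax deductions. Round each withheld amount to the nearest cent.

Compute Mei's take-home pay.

$6,278.38

SIMPLE IRA contribution: $11,798.04 × 0.0925 = $1,091.32
Taxable wages = $11,798.04 − $1,091.32 = $10,706.72
Federal withholding: $10,706.72 × 0.2125 = $2,275.18
Local income tax: $10,706.72 × 0.029 = $310.49
State tax withheld: $10,706.72 × 0.0531 = $568.53
SDI: $11,798.04 × 0.014 = $165.17
Social Security (OASDI): $11,798.04 × 0.0743 = $876.59
Union dues: $232.38
Total deductions = $1,091.32 + $2,275.18 + $310.49 + $568.53 + $165.17 + $876.59 + $232.38 = $5,519.66
Net pay = $11,798.04 − $5,519.66 = $6,278.38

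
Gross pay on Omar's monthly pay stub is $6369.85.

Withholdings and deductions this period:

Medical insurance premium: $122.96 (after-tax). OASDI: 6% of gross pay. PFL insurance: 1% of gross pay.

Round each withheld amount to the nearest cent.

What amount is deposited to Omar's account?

$5801.00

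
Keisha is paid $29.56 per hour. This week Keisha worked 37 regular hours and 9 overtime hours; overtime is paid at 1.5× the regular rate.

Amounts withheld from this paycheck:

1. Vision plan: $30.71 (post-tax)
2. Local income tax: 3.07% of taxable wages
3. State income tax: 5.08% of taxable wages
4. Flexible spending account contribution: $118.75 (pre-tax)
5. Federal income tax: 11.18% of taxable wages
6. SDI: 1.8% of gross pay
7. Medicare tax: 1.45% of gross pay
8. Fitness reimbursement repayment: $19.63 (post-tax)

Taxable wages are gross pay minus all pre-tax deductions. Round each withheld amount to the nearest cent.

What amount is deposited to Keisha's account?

Regular pay: 37 × $29.56 = $1093.72
Overtime pay: 9 × $29.56 × 1.5 = $399.06
Gross pay = $1093.72 + $399.06 = $1492.78
Flexible spending account contribution: $118.75
Taxable wages = $1492.78 − $118.75 = $1374.03
Federal income tax: $1374.03 × 0.1118 = $153.62
State income tax: $1374.03 × 0.0508 = $69.80
Local income tax: $1374.03 × 0.0307 = $42.18
Medicare tax: $1492.78 × 0.0145 = $21.65
SDI: $1492.78 × 0.018 = $26.87
Vision plan: $30.71
Fitness reimbursement repayment: $19.63
Total deductions = $118.75 + $153.62 + $69.80 + $42.18 + $21.65 + $26.87 + $30.71 + $19.63 = $483.21
Net pay = $1492.78 − $483.21 = $1009.57

$1009.57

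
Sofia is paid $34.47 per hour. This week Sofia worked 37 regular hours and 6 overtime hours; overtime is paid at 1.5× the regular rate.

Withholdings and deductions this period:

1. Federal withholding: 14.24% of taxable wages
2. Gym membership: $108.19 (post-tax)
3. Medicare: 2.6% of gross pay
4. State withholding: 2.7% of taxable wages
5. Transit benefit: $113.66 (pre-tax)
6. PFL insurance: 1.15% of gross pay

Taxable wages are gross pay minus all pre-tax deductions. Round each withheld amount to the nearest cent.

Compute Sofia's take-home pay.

Regular pay: 37 × $34.47 = $1,275.39
Overtime pay: 6 × $34.47 × 1.5 = $310.23
Gross pay = $1,275.39 + $310.23 = $1,585.62
Transit benefit: $113.66
Taxable wages = $1,585.62 − $113.66 = $1,471.96
State withholding: $1,471.96 × 0.027 = $39.74
Federal withholding: $1,471.96 × 0.1424 = $209.61
PFL insurance: $1,585.62 × 0.0115 = $18.23
Medicare: $1,585.62 × 0.026 = $41.23
Gym membership: $108.19
Total deductions = $113.66 + $39.74 + $209.61 + $18.23 + $41.23 + $108.19 = $530.66
Net pay = $1,585.62 − $530.66 = $1,054.96

$1,054.96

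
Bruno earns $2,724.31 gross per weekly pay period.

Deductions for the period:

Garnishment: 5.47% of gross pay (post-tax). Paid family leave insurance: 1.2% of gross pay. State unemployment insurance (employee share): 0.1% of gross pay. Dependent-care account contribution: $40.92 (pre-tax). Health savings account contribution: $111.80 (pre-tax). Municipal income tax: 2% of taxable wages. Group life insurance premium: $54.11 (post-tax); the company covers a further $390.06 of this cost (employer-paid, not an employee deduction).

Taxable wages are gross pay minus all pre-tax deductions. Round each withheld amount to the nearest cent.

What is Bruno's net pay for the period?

$2,281.62

Health savings account contribution: $111.80
Dependent-care account contribution: $40.92
Pre-tax total = $111.80 + $40.92 = $152.72
Taxable wages = $2,724.31 − $152.72 = $2,571.59
Municipal income tax: $2,571.59 × 0.02 = $51.43
Paid family leave insurance: $2,724.31 × 0.012 = $32.69
State unemployment insurance (employee share): $2,724.31 × 0.001 = $2.72
Garnishment: $2,724.31 × 0.0547 = $149.02
Group life insurance premium: $54.11
(Employer's $390.06 toward group life insurance premium is not withheld from the employee.)
Total deductions = $111.80 + $40.92 + $51.43 + $32.69 + $2.72 + $149.02 + $54.11 = $442.69
Net pay = $2,724.31 − $442.69 = $2,281.62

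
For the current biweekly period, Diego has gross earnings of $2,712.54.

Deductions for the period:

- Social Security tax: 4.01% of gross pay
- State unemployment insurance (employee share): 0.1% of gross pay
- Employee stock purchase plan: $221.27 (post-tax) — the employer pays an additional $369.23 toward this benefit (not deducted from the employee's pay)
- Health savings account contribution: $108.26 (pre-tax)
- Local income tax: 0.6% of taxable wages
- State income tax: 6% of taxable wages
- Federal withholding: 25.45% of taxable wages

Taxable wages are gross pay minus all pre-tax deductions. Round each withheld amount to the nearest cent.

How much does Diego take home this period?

Health savings account contribution: $108.26
Taxable wages = $2,712.54 − $108.26 = $2,604.28
Federal withholding: $2,604.28 × 0.2545 = $662.79
State income tax: $2,604.28 × 0.06 = $156.26
Local income tax: $2,604.28 × 0.006 = $15.63
Social Security tax: $2,712.54 × 0.0401 = $108.77
State unemployment insurance (employee share): $2,712.54 × 0.001 = $2.71
Employee stock purchase plan: $221.27
(Employer's $369.23 toward employee stock purchase plan is not withheld from the employee.)
Total deductions = $108.26 + $662.79 + $156.26 + $15.63 + $108.77 + $2.71 + $221.27 = $1,275.69
Net pay = $2,712.54 − $1,275.69 = $1,436.85

$1,436.85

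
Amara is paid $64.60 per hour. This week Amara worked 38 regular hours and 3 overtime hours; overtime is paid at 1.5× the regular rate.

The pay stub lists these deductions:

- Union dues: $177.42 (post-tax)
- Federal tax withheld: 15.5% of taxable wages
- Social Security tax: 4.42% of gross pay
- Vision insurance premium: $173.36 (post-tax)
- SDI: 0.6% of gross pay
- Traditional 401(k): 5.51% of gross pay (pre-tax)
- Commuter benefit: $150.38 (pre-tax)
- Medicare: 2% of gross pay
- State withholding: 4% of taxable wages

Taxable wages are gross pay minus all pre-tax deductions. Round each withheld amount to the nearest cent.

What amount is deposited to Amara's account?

Regular pay: 38 × $64.60 = $2,454.80
Overtime pay: 3 × $64.60 × 1.5 = $290.70
Gross pay = $2,454.80 + $290.70 = $2,745.50
Commuter benefit: $150.38
Traditional 401(k): $2,745.50 × 0.0551 = $151.28
Pre-tax total = $150.38 + $151.28 = $301.66
Taxable wages = $2,745.50 − $301.66 = $2,443.84
State withholding: $2,443.84 × 0.04 = $97.75
Federal tax withheld: $2,443.84 × 0.155 = $378.80
Social Security tax: $2,745.50 × 0.0442 = $121.35
SDI: $2,745.50 × 0.006 = $16.47
Medicare: $2,745.50 × 0.02 = $54.91
Union dues: $177.42
Vision insurance premium: $173.36
Total deductions = $150.38 + $151.28 + $97.75 + $378.80 + $121.35 + $16.47 + $54.91 + $177.42 + $173.36 = $1,321.72
Net pay = $2,745.50 − $1,321.72 = $1,423.78

$1,423.78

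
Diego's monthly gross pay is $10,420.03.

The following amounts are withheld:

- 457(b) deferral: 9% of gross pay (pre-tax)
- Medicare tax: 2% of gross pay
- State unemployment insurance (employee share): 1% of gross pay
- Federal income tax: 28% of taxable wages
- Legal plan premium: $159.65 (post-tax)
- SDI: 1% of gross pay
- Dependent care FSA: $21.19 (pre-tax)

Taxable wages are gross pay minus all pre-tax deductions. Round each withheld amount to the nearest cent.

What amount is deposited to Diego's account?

$6,235.50

Dependent care FSA: $21.19
457(b) deferral: $10,420.03 × 0.09 = $937.80
Pre-tax total = $21.19 + $937.80 = $958.99
Taxable wages = $10,420.03 − $958.99 = $9,461.04
Federal income tax: $9,461.04 × 0.28 = $2,649.09
Medicare tax: $10,420.03 × 0.02 = $208.40
SDI: $10,420.03 × 0.01 = $104.20
State unemployment insurance (employee share): $10,420.03 × 0.01 = $104.20
Legal plan premium: $159.65
Total deductions = $21.19 + $937.80 + $2,649.09 + $208.40 + $104.20 + $104.20 + $159.65 = $4,184.53
Net pay = $10,420.03 − $4,184.53 = $6,235.50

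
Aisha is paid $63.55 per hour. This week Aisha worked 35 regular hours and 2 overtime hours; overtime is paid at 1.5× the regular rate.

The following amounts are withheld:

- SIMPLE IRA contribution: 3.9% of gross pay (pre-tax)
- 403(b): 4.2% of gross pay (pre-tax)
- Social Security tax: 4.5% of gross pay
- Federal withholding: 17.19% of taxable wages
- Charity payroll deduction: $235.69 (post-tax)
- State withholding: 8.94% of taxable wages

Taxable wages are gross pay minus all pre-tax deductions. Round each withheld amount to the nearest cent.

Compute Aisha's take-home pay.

Regular pay: 35 × $63.55 = $2,224.25
Overtime pay: 2 × $63.55 × 1.5 = $190.65
Gross pay = $2,224.25 + $190.65 = $2,414.90
SIMPLE IRA contribution: $2,414.90 × 0.039 = $94.18
403(b): $2,414.90 × 0.042 = $101.43
Pre-tax total = $94.18 + $101.43 = $195.61
Taxable wages = $2,414.90 − $195.61 = $2,219.29
Federal withholding: $2,219.29 × 0.1719 = $381.50
State withholding: $2,219.29 × 0.0894 = $198.40
Social Security tax: $2,414.90 × 0.045 = $108.67
Charity payroll deduction: $235.69
Total deductions = $94.18 + $101.43 + $381.50 + $198.40 + $108.67 + $235.69 = $1,119.87
Net pay = $2,414.90 − $1,119.87 = $1,295.03

$1,295.03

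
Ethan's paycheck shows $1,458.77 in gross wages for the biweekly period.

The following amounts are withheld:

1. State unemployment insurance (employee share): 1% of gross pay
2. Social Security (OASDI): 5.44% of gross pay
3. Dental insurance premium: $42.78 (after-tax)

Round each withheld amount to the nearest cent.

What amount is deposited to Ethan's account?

$1,322.04

State unemployment insurance (employee share): $1,458.77 × 0.01 = $14.59
Social Security (OASDI): $1,458.77 × 0.0544 = $79.36
Dental insurance premium: $42.78
Total deductions = $14.59 + $79.36 + $42.78 = $136.73
Net pay = $1,458.77 − $136.73 = $1,322.04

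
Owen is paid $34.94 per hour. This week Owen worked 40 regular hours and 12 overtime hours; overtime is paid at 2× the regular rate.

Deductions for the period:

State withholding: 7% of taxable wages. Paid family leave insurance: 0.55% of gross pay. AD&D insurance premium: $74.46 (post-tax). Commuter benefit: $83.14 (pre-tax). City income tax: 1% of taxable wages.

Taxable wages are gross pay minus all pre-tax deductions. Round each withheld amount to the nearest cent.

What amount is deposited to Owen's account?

$1894.02

Regular pay: 40 × $34.94 = $1397.60
Overtime pay: 12 × $34.94 × 2 = $838.56
Gross pay = $1397.60 + $838.56 = $2236.16
Commuter benefit: $83.14
Taxable wages = $2236.16 − $83.14 = $2153.02
City income tax: $2153.02 × 0.01 = $21.53
State withholding: $2153.02 × 0.07 = $150.71
Paid family leave insurance: $2236.16 × 0.0055 = $12.30
AD&D insurance premium: $74.46
Total deductions = $83.14 + $21.53 + $150.71 + $12.30 + $74.46 = $342.14
Net pay = $2236.16 − $342.14 = $1894.02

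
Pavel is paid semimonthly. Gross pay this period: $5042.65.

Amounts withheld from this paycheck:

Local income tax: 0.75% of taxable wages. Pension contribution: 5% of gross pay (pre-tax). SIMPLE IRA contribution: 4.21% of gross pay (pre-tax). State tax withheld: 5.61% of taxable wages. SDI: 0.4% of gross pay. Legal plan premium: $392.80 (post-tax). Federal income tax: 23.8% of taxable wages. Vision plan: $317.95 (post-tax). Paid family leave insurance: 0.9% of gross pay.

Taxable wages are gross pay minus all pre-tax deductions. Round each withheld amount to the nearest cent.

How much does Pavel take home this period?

SIMPLE IRA contribution: $5042.65 × 0.0421 = $212.30
Pension contribution: $5042.65 × 0.05 = $252.13
Pre-tax total = $212.30 + $252.13 = $464.43
Taxable wages = $5042.65 − $464.43 = $4578.22
State tax withheld: $4578.22 × 0.0561 = $256.84
Federal income tax: $4578.22 × 0.238 = $1089.62
Local income tax: $4578.22 × 0.0075 = $34.34
SDI: $5042.65 × 0.004 = $20.17
Paid family leave insurance: $5042.65 × 0.009 = $45.38
Vision plan: $317.95
Legal plan premium: $392.80
Total deductions = $212.30 + $252.13 + $256.84 + $1089.62 + $34.34 + $20.17 + $45.38 + $317.95 + $392.80 = $2621.53
Net pay = $5042.65 − $2621.53 = $2421.12

$2421.12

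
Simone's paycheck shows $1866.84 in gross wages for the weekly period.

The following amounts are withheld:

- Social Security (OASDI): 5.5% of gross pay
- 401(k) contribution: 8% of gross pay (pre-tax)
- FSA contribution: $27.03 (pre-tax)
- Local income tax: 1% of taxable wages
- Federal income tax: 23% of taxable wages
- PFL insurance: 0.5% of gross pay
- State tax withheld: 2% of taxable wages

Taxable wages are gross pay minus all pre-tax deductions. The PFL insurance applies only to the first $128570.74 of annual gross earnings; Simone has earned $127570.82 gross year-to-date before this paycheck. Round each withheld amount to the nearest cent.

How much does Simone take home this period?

$1143.26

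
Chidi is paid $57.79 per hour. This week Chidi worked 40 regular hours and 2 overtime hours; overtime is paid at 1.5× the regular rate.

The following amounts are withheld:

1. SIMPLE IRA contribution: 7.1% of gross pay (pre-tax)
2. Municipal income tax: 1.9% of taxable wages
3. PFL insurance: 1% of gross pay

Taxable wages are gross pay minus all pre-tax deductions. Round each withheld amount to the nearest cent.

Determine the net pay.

Regular pay: 40 × $57.79 = $2311.60
Overtime pay: 2 × $57.79 × 1.5 = $173.37
Gross pay = $2311.60 + $173.37 = $2484.97
SIMPLE IRA contribution: $2484.97 × 0.071 = $176.43
Taxable wages = $2484.97 − $176.43 = $2308.54
Municipal income tax: $2308.54 × 0.019 = $43.86
PFL insurance: $2484.97 × 0.01 = $24.85
Total deductions = $176.43 + $43.86 + $24.85 = $245.14
Net pay = $2484.97 − $245.14 = $2239.83

$2239.83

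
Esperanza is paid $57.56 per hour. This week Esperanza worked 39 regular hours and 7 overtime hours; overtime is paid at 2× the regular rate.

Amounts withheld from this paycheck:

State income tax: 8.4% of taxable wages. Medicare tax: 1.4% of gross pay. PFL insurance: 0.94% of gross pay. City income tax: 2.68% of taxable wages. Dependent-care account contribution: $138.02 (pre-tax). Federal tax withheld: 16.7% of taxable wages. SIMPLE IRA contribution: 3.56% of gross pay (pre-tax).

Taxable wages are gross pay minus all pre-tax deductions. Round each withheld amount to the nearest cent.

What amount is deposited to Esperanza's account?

$1953.70

Regular pay: 39 × $57.56 = $2244.84
Overtime pay: 7 × $57.56 × 2 = $805.84
Gross pay = $2244.84 + $805.84 = $3050.68
SIMPLE IRA contribution: $3050.68 × 0.0356 = $108.60
Dependent-care account contribution: $138.02
Pre-tax total = $108.60 + $138.02 = $246.62
Taxable wages = $3050.68 − $246.62 = $2804.06
Federal tax withheld: $2804.06 × 0.167 = $468.28
State income tax: $2804.06 × 0.084 = $235.54
City income tax: $2804.06 × 0.0268 = $75.15
PFL insurance: $3050.68 × 0.0094 = $28.68
Medicare tax: $3050.68 × 0.014 = $42.71
Total deductions = $108.60 + $138.02 + $468.28 + $235.54 + $75.15 + $28.68 + $42.71 = $1096.98
Net pay = $3050.68 − $1096.98 = $1953.70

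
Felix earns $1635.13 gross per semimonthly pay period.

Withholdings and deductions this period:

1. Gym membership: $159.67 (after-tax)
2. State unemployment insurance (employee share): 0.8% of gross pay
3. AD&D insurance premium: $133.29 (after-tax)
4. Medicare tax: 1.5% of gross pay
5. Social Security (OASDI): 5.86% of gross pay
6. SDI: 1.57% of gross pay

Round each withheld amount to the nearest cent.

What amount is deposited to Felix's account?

$1183.07

State unemployment insurance (employee share): $1635.13 × 0.008 = $13.08
Medicare tax: $1635.13 × 0.015 = $24.53
Social Security (OASDI): $1635.13 × 0.0586 = $95.82
SDI: $1635.13 × 0.0157 = $25.67
Gym membership: $159.67
AD&D insurance premium: $133.29
Total deductions = $13.08 + $24.53 + $95.82 + $25.67 + $159.67 + $133.29 = $452.06
Net pay = $1635.13 − $452.06 = $1183.07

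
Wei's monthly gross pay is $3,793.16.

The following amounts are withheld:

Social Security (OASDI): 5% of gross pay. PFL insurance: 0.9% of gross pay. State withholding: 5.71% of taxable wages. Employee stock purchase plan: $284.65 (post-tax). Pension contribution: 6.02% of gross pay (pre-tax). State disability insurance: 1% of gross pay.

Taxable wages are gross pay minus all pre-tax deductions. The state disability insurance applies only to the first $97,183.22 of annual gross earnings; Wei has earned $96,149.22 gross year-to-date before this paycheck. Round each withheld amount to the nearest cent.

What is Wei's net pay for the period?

Pension contribution: $3,793.16 × 0.0602 = $228.35
Taxable wages = $3,793.16 − $228.35 = $3,564.81
State withholding: $3,564.81 × 0.0571 = $203.55
State disability insurance: only $97,183.22 − $96,149.22 = $1,034.00 of this check is subject → $1,034.00 × 0.01 = $10.34
Social Security (OASDI): $3,793.16 × 0.05 = $189.66
PFL insurance: $3,793.16 × 0.009 = $34.14
Employee stock purchase plan: $284.65
Total deductions = $228.35 + $203.55 + $10.34 + $189.66 + $34.14 + $284.65 = $950.69
Net pay = $3,793.16 − $950.69 = $2,842.47

$2,842.47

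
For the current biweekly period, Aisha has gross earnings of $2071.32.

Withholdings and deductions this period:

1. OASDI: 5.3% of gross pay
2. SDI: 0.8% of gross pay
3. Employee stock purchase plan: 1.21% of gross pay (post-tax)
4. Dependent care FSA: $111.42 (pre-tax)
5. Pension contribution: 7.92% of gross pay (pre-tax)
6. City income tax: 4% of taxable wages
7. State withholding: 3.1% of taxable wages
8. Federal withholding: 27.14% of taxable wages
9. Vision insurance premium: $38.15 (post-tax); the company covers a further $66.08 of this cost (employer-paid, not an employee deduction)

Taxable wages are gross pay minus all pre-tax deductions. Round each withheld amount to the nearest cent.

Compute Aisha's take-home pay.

$991.40

Pension contribution: $2071.32 × 0.0792 = $164.05
Dependent care FSA: $111.42
Pre-tax total = $164.05 + $111.42 = $275.47
Taxable wages = $2071.32 − $275.47 = $1795.85
Federal withholding: $1795.85 × 0.2714 = $487.39
City income tax: $1795.85 × 0.04 = $71.83
State withholding: $1795.85 × 0.031 = $55.67
OASDI: $2071.32 × 0.053 = $109.78
SDI: $2071.32 × 0.008 = $16.57
Vision insurance premium: $38.15
Employee stock purchase plan: $2071.32 × 0.0121 = $25.06
(Employer's $66.08 toward vision insurance premium is not withheld from the employee.)
Total deductions = $164.05 + $111.42 + $487.39 + $71.83 + $55.67 + $109.78 + $16.57 + $38.15 + $25.06 = $1079.92
Net pay = $2071.32 − $1079.92 = $991.40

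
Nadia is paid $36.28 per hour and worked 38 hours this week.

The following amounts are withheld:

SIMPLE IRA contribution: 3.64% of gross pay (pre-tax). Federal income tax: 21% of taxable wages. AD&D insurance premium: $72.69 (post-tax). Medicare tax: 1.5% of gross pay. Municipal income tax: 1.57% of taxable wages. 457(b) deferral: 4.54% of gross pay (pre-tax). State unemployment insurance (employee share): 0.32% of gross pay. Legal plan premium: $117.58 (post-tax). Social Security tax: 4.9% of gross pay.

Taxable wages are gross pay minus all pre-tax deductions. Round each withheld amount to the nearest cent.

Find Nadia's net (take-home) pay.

Gross pay: 38 × $36.28 = $1,378.64
SIMPLE IRA contribution: $1,378.64 × 0.0364 = $50.18
457(b) deferral: $1,378.64 × 0.0454 = $62.59
Pre-tax total = $50.18 + $62.59 = $112.77
Taxable wages = $1,378.64 − $112.77 = $1,265.87
Federal income tax: $1,265.87 × 0.21 = $265.83
Municipal income tax: $1,265.87 × 0.0157 = $19.87
State unemployment insurance (employee share): $1,378.64 × 0.0032 = $4.41
Social Security tax: $1,378.64 × 0.049 = $67.55
Medicare tax: $1,378.64 × 0.015 = $20.68
Legal plan premium: $117.58
AD&D insurance premium: $72.69
Total deductions = $50.18 + $62.59 + $265.83 + $19.87 + $4.41 + $67.55 + $20.68 + $117.58 + $72.69 = $681.38
Net pay = $1,378.64 − $681.38 = $697.26

$697.26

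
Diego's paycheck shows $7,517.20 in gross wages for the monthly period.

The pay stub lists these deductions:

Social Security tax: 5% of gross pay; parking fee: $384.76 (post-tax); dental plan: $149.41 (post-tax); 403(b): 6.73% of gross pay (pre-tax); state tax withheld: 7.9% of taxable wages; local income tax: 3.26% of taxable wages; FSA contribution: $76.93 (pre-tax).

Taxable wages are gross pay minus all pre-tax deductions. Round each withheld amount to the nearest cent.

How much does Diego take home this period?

$5,250.46

FSA contribution: $76.93
403(b): $7,517.20 × 0.0673 = $505.91
Pre-tax total = $76.93 + $505.91 = $582.84
Taxable wages = $7,517.20 − $582.84 = $6,934.36
State tax withheld: $6,934.36 × 0.079 = $547.81
Local income tax: $6,934.36 × 0.0326 = $226.06
Social Security tax: $7,517.20 × 0.05 = $375.86
Parking fee: $384.76
Dental plan: $149.41
Total deductions = $76.93 + $505.91 + $547.81 + $226.06 + $375.86 + $384.76 + $149.41 = $2,266.74
Net pay = $7,517.20 − $2,266.74 = $5,250.46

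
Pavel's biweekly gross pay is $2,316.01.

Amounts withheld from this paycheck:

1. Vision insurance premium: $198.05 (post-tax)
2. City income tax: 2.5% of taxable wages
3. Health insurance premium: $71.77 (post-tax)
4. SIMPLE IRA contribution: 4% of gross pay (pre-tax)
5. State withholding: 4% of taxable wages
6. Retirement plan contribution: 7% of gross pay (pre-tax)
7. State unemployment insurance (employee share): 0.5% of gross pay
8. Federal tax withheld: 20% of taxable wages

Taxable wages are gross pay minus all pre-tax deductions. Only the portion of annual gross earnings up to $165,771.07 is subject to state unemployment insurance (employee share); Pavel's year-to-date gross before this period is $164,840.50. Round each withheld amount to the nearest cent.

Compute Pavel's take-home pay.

$1,240.55

SIMPLE IRA contribution: $2,316.01 × 0.04 = $92.64
Retirement plan contribution: $2,316.01 × 0.07 = $162.12
Pre-tax total = $92.64 + $162.12 = $254.76
Taxable wages = $2,316.01 − $254.76 = $2,061.25
City income tax: $2,061.25 × 0.025 = $51.53
Federal tax withheld: $2,061.25 × 0.2 = $412.25
State withholding: $2,061.25 × 0.04 = $82.45
State unemployment insurance (employee share): only $165,771.07 − $164,840.50 = $930.57 of this check is subject → $930.57 × 0.005 = $4.65
Health insurance premium: $71.77
Vision insurance premium: $198.05
Total deductions = $92.64 + $162.12 + $51.53 + $412.25 + $82.45 + $4.65 + $71.77 + $198.05 = $1,075.46
Net pay = $2,316.01 − $1,075.46 = $1,240.55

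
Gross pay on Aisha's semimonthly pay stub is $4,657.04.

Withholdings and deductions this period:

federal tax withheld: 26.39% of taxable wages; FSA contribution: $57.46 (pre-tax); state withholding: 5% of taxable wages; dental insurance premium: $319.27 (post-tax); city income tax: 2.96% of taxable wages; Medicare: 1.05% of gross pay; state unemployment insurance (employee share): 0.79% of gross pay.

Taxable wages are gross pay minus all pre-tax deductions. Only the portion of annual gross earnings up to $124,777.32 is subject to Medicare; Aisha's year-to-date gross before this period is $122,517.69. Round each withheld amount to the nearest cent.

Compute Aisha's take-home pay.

$2,639.83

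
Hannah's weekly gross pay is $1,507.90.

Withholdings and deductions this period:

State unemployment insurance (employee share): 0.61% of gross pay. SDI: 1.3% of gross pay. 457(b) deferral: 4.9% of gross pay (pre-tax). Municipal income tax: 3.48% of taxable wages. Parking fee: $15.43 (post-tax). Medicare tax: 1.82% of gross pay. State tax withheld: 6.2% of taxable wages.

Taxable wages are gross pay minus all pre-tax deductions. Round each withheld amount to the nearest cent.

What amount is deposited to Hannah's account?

457(b) deferral: $1,507.90 × 0.049 = $73.89
Taxable wages = $1,507.90 − $73.89 = $1,434.01
State tax withheld: $1,434.01 × 0.062 = $88.91
Municipal income tax: $1,434.01 × 0.0348 = $49.90
Medicare tax: $1,507.90 × 0.0182 = $27.44
SDI: $1,507.90 × 0.013 = $19.60
State unemployment insurance (employee share): $1,507.90 × 0.0061 = $9.20
Parking fee: $15.43
Total deductions = $73.89 + $88.91 + $49.90 + $27.44 + $19.60 + $9.20 + $15.43 = $284.37
Net pay = $1,507.90 − $284.37 = $1,223.53

$1,223.53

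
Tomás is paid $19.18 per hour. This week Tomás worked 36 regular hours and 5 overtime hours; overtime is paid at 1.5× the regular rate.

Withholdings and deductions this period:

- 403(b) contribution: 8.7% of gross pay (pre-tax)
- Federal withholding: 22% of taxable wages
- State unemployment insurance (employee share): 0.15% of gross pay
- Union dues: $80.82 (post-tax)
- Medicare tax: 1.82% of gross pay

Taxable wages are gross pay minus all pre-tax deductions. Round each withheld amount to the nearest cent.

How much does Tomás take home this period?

Regular pay: 36 × $19.18 = $690.48
Overtime pay: 5 × $19.18 × 1.5 = $143.85
Gross pay = $690.48 + $143.85 = $834.33
403(b) contribution: $834.33 × 0.087 = $72.59
Taxable wages = $834.33 − $72.59 = $761.74
Federal withholding: $761.74 × 0.22 = $167.58
State unemployment insurance (employee share): $834.33 × 0.0015 = $1.25
Medicare tax: $834.33 × 0.0182 = $15.18
Union dues: $80.82
Total deductions = $72.59 + $167.58 + $1.25 + $15.18 + $80.82 = $337.42
Net pay = $834.33 − $337.42 = $496.91

$496.91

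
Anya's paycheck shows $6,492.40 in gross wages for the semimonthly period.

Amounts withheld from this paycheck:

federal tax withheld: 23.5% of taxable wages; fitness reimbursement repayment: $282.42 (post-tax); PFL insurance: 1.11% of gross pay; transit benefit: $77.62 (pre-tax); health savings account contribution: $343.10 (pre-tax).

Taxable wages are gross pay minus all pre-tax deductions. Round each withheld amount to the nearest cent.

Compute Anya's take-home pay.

Health savings account contribution: $343.10
Transit benefit: $77.62
Pre-tax total = $343.10 + $77.62 = $420.72
Taxable wages = $6,492.40 − $420.72 = $6,071.68
Federal tax withheld: $6,071.68 × 0.235 = $1,426.84
PFL insurance: $6,492.40 × 0.0111 = $72.07
Fitness reimbursement repayment: $282.42
Total deductions = $343.10 + $77.62 + $1,426.84 + $72.07 + $282.42 = $2,202.05
Net pay = $6,492.40 − $2,202.05 = $4,290.35

$4,290.35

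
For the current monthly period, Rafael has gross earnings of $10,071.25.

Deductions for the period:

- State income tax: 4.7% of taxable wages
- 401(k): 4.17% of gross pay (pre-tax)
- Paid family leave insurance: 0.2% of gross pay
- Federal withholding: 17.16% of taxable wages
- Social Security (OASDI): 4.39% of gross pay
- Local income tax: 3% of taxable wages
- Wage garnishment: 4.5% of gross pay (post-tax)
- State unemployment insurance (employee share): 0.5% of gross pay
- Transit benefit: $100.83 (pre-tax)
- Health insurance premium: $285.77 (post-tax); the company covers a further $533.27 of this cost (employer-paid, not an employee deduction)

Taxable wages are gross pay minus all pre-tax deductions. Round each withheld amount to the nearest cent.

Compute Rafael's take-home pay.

$5,924.60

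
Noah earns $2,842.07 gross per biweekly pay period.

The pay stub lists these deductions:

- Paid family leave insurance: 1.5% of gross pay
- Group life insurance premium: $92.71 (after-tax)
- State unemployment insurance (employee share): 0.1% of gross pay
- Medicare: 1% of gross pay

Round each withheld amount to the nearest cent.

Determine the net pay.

Medicare: $2,842.07 × 0.01 = $28.42
State unemployment insurance (employee share): $2,842.07 × 0.001 = $2.84
Paid family leave insurance: $2,842.07 × 0.015 = $42.63
Group life insurance premium: $92.71
Total deductions = $28.42 + $2.84 + $42.63 + $92.71 = $166.60
Net pay = $2,842.07 − $166.60 = $2,675.47

$2,675.47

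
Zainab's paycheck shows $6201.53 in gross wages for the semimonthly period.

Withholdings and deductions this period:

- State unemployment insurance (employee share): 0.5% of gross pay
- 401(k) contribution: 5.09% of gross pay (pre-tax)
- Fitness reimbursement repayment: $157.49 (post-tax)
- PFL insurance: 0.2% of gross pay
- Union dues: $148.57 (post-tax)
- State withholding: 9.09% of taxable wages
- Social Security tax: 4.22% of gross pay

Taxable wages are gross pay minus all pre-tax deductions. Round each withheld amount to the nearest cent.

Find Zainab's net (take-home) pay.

$4739.67

401(k) contribution: $6201.53 × 0.0509 = $315.66
Taxable wages = $6201.53 − $315.66 = $5885.87
State withholding: $5885.87 × 0.0909 = $535.03
State unemployment insurance (employee share): $6201.53 × 0.005 = $31.01
Social Security tax: $6201.53 × 0.0422 = $261.70
PFL insurance: $6201.53 × 0.002 = $12.40
Union dues: $148.57
Fitness reimbursement repayment: $157.49
Total deductions = $315.66 + $535.03 + $31.01 + $261.70 + $12.40 + $148.57 + $157.49 = $1461.86
Net pay = $6201.53 − $1461.86 = $4739.67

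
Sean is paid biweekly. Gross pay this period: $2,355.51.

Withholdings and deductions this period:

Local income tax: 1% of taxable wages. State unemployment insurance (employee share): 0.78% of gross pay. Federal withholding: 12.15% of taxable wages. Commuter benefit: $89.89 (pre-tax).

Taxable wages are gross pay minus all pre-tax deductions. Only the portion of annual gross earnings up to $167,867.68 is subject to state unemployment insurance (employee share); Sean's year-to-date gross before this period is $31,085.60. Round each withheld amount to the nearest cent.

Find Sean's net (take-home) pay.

Commuter benefit: $89.89
Taxable wages = $2,355.51 − $89.89 = $2,265.62
Local income tax: $2,265.62 × 0.01 = $22.66
Federal withholding: $2,265.62 × 0.1215 = $275.27
State unemployment insurance (employee share): cap not yet reached, full $2,355.51 is subject → $2,355.51 × 0.0078 = $18.37
Total deductions = $89.89 + $22.66 + $275.27 + $18.37 = $406.19
Net pay = $2,355.51 − $406.19 = $1,949.32

$1,949.32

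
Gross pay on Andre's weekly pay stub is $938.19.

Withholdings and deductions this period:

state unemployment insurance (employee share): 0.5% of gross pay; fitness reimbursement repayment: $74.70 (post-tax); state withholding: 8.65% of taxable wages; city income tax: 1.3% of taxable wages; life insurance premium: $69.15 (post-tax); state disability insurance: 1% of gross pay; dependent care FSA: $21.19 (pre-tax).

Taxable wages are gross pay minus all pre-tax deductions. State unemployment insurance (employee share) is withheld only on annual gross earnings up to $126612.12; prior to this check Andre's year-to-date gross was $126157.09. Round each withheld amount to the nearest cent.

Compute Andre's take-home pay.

Dependent care FSA: $21.19
Taxable wages = $938.19 − $21.19 = $917.00
City income tax: $917.00 × 0.013 = $11.92
State withholding: $917.00 × 0.0865 = $79.32
State disability insurance: $938.19 × 0.01 = $9.38
State unemployment insurance (employee share): only $126612.12 − $126157.09 = $455.03 of this check is subject → $455.03 × 0.005 = $2.28
Fitness reimbursement repayment: $74.70
Life insurance premium: $69.15
Total deductions = $21.19 + $11.92 + $79.32 + $9.38 + $2.28 + $74.70 + $69.15 = $267.94
Net pay = $938.19 − $267.94 = $670.25

$670.25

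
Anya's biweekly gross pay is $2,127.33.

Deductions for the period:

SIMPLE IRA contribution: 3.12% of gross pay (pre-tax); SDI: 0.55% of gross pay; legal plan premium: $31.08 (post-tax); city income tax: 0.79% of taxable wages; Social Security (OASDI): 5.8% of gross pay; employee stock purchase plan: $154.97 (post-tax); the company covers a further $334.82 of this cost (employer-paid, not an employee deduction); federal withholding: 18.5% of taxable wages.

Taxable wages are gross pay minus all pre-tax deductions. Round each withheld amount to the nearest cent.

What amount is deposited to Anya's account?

$1,342.26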